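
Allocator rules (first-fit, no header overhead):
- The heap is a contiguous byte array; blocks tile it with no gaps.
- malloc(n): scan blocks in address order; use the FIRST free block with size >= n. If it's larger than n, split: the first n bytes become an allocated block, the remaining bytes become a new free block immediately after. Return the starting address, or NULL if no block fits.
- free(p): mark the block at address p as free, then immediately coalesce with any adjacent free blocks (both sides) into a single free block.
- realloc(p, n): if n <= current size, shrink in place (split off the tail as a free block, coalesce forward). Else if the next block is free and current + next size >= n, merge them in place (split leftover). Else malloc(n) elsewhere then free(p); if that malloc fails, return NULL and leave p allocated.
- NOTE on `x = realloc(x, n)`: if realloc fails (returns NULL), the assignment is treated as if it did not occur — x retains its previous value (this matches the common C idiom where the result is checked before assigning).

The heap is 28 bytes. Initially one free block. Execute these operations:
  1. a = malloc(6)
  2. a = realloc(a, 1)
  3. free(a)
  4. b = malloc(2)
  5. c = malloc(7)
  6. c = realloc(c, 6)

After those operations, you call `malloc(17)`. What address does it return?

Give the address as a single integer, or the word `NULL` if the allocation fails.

Answer: 8

Derivation:
Op 1: a = malloc(6) -> a = 0; heap: [0-5 ALLOC][6-27 FREE]
Op 2: a = realloc(a, 1) -> a = 0; heap: [0-0 ALLOC][1-27 FREE]
Op 3: free(a) -> (freed a); heap: [0-27 FREE]
Op 4: b = malloc(2) -> b = 0; heap: [0-1 ALLOC][2-27 FREE]
Op 5: c = malloc(7) -> c = 2; heap: [0-1 ALLOC][2-8 ALLOC][9-27 FREE]
Op 6: c = realloc(c, 6) -> c = 2; heap: [0-1 ALLOC][2-7 ALLOC][8-27 FREE]
malloc(17): first-fit scan over [0-1 ALLOC][2-7 ALLOC][8-27 FREE] -> 8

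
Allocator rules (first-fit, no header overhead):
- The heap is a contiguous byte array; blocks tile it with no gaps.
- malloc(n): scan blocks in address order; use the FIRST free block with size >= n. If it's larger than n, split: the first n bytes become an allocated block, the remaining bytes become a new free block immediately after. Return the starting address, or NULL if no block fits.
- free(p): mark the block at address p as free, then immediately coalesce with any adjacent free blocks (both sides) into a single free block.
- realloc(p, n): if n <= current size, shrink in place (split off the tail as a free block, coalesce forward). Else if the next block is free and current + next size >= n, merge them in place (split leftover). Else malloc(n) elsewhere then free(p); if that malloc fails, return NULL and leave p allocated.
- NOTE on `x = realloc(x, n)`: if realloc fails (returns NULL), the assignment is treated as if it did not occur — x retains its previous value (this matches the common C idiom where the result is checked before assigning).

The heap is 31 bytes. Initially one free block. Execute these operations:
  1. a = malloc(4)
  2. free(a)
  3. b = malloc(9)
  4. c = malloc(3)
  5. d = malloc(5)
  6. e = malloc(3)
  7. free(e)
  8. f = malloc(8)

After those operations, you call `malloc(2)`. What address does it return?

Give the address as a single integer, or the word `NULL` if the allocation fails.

Answer: 25

Derivation:
Op 1: a = malloc(4) -> a = 0; heap: [0-3 ALLOC][4-30 FREE]
Op 2: free(a) -> (freed a); heap: [0-30 FREE]
Op 3: b = malloc(9) -> b = 0; heap: [0-8 ALLOC][9-30 FREE]
Op 4: c = malloc(3) -> c = 9; heap: [0-8 ALLOC][9-11 ALLOC][12-30 FREE]
Op 5: d = malloc(5) -> d = 12; heap: [0-8 ALLOC][9-11 ALLOC][12-16 ALLOC][17-30 FREE]
Op 6: e = malloc(3) -> e = 17; heap: [0-8 ALLOC][9-11 ALLOC][12-16 ALLOC][17-19 ALLOC][20-30 FREE]
Op 7: free(e) -> (freed e); heap: [0-8 ALLOC][9-11 ALLOC][12-16 ALLOC][17-30 FREE]
Op 8: f = malloc(8) -> f = 17; heap: [0-8 ALLOC][9-11 ALLOC][12-16 ALLOC][17-24 ALLOC][25-30 FREE]
malloc(2): first-fit scan over [0-8 ALLOC][9-11 ALLOC][12-16 ALLOC][17-24 ALLOC][25-30 FREE] -> 25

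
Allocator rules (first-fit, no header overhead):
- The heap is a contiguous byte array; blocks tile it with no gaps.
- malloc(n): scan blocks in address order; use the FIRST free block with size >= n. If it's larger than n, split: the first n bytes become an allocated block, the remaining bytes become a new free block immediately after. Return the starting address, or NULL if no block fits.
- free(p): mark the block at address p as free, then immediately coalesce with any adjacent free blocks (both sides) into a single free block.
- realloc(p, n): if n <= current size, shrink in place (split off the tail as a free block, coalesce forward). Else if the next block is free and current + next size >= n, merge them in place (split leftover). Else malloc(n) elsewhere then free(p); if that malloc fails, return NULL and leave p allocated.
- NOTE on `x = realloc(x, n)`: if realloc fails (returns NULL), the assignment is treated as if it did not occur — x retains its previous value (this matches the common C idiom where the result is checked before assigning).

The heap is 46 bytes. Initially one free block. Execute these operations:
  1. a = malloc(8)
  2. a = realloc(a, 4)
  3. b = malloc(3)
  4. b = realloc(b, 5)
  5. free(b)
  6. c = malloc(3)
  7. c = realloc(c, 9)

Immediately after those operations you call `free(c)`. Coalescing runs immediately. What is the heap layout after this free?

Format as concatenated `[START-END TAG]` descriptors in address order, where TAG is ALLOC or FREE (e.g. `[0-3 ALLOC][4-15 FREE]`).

Op 1: a = malloc(8) -> a = 0; heap: [0-7 ALLOC][8-45 FREE]
Op 2: a = realloc(a, 4) -> a = 0; heap: [0-3 ALLOC][4-45 FREE]
Op 3: b = malloc(3) -> b = 4; heap: [0-3 ALLOC][4-6 ALLOC][7-45 FREE]
Op 4: b = realloc(b, 5) -> b = 4; heap: [0-3 ALLOC][4-8 ALLOC][9-45 FREE]
Op 5: free(b) -> (freed b); heap: [0-3 ALLOC][4-45 FREE]
Op 6: c = malloc(3) -> c = 4; heap: [0-3 ALLOC][4-6 ALLOC][7-45 FREE]
Op 7: c = realloc(c, 9) -> c = 4; heap: [0-3 ALLOC][4-12 ALLOC][13-45 FREE]
free(c): c = 4 -> block [4-12 ALLOC]; mark free, coalesce with adjacent free neighbors -> [0-3 ALLOC][4-45 FREE]

Answer: [0-3 ALLOC][4-45 FREE]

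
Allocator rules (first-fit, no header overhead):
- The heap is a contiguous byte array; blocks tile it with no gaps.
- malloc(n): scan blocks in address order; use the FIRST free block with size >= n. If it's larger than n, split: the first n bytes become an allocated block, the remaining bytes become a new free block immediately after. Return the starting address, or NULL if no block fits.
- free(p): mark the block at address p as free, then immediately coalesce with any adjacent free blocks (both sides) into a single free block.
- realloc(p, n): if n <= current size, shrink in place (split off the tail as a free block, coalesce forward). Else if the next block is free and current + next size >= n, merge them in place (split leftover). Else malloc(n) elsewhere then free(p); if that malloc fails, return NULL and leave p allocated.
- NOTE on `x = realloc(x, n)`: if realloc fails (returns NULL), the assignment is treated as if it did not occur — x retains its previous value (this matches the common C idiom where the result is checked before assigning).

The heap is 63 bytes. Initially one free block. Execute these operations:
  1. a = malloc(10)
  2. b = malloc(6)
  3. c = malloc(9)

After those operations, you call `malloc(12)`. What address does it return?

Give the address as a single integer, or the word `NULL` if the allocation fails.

Answer: 25

Derivation:
Op 1: a = malloc(10) -> a = 0; heap: [0-9 ALLOC][10-62 FREE]
Op 2: b = malloc(6) -> b = 10; heap: [0-9 ALLOC][10-15 ALLOC][16-62 FREE]
Op 3: c = malloc(9) -> c = 16; heap: [0-9 ALLOC][10-15 ALLOC][16-24 ALLOC][25-62 FREE]
malloc(12): first-fit scan over [0-9 ALLOC][10-15 ALLOC][16-24 ALLOC][25-62 FREE] -> 25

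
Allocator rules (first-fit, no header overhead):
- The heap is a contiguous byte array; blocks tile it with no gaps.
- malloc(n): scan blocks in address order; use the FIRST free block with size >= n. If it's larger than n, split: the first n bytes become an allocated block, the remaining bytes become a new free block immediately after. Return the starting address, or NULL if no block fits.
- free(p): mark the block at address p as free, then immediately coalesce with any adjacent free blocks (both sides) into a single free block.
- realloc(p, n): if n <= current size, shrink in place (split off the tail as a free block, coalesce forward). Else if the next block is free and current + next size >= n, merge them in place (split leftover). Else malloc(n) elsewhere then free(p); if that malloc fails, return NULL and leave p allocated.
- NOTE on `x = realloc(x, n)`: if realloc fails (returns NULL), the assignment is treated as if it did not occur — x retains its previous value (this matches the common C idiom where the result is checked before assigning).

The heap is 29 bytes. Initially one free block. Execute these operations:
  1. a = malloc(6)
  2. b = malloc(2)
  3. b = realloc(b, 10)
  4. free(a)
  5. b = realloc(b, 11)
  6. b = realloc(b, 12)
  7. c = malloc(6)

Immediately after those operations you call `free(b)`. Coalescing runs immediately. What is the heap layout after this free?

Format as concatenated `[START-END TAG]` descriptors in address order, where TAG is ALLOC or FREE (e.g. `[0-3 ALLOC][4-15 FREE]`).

Answer: [0-5 ALLOC][6-28 FREE]

Derivation:
Op 1: a = malloc(6) -> a = 0; heap: [0-5 ALLOC][6-28 FREE]
Op 2: b = malloc(2) -> b = 6; heap: [0-5 ALLOC][6-7 ALLOC][8-28 FREE]
Op 3: b = realloc(b, 10) -> b = 6; heap: [0-5 ALLOC][6-15 ALLOC][16-28 FREE]
Op 4: free(a) -> (freed a); heap: [0-5 FREE][6-15 ALLOC][16-28 FREE]
Op 5: b = realloc(b, 11) -> b = 6; heap: [0-5 FREE][6-16 ALLOC][17-28 FREE]
Op 6: b = realloc(b, 12) -> b = 6; heap: [0-5 FREE][6-17 ALLOC][18-28 FREE]
Op 7: c = malloc(6) -> c = 0; heap: [0-5 ALLOC][6-17 ALLOC][18-28 FREE]
free(b): b = 6 -> block [6-17 ALLOC]; mark free, coalesce with adjacent free neighbors -> [0-5 ALLOC][6-28 FREE]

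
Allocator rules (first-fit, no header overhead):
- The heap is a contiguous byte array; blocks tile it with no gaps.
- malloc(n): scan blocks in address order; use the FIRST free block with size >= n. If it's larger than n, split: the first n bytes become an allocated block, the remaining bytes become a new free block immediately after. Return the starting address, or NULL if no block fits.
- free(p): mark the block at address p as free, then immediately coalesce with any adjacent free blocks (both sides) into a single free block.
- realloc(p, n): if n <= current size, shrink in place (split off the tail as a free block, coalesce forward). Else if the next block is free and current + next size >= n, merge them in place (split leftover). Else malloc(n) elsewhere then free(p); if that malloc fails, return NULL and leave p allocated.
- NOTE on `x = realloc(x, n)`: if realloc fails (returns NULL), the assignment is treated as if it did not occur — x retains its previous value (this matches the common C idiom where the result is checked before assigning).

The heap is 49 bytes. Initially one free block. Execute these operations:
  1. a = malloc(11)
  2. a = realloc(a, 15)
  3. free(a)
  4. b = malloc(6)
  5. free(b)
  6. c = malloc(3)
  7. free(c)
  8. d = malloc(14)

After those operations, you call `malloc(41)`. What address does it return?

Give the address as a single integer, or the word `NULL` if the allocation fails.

Answer: NULL

Derivation:
Op 1: a = malloc(11) -> a = 0; heap: [0-10 ALLOC][11-48 FREE]
Op 2: a = realloc(a, 15) -> a = 0; heap: [0-14 ALLOC][15-48 FREE]
Op 3: free(a) -> (freed a); heap: [0-48 FREE]
Op 4: b = malloc(6) -> b = 0; heap: [0-5 ALLOC][6-48 FREE]
Op 5: free(b) -> (freed b); heap: [0-48 FREE]
Op 6: c = malloc(3) -> c = 0; heap: [0-2 ALLOC][3-48 FREE]
Op 7: free(c) -> (freed c); heap: [0-48 FREE]
Op 8: d = malloc(14) -> d = 0; heap: [0-13 ALLOC][14-48 FREE]
malloc(41): first-fit scan over [0-13 ALLOC][14-48 FREE] -> NULL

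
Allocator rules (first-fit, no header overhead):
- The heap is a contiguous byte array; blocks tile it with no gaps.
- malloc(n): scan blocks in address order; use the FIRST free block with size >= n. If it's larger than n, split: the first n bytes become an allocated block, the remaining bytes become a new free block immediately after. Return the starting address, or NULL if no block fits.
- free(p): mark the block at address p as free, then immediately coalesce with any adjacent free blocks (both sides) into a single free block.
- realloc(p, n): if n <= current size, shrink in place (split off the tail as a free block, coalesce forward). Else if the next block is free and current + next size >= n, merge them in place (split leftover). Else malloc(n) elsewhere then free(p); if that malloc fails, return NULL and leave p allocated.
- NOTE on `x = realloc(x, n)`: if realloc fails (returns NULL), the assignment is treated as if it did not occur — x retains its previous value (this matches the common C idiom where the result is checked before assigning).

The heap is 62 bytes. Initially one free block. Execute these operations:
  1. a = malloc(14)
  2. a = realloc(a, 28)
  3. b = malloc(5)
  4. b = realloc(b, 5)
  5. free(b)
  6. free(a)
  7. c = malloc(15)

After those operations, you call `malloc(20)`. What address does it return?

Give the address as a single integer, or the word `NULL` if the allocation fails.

Op 1: a = malloc(14) -> a = 0; heap: [0-13 ALLOC][14-61 FREE]
Op 2: a = realloc(a, 28) -> a = 0; heap: [0-27 ALLOC][28-61 FREE]
Op 3: b = malloc(5) -> b = 28; heap: [0-27 ALLOC][28-32 ALLOC][33-61 FREE]
Op 4: b = realloc(b, 5) -> b = 28; heap: [0-27 ALLOC][28-32 ALLOC][33-61 FREE]
Op 5: free(b) -> (freed b); heap: [0-27 ALLOC][28-61 FREE]
Op 6: free(a) -> (freed a); heap: [0-61 FREE]
Op 7: c = malloc(15) -> c = 0; heap: [0-14 ALLOC][15-61 FREE]
malloc(20): first-fit scan over [0-14 ALLOC][15-61 FREE] -> 15

Answer: 15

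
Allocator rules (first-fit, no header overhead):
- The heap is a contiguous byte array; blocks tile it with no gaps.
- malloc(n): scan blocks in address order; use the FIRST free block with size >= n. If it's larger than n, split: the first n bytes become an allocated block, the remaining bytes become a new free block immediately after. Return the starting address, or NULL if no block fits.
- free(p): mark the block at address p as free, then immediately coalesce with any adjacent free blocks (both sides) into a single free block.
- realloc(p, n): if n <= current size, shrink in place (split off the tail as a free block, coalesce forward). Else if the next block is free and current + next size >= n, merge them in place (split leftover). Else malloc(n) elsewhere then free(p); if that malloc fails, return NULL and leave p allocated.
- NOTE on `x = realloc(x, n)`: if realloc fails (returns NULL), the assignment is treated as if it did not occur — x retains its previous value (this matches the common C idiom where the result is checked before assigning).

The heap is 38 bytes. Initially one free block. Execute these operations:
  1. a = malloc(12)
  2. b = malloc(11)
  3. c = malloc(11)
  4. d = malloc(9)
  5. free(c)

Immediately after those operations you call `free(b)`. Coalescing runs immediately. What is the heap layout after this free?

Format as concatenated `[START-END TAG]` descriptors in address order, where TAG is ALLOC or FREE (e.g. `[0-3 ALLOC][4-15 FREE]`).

Op 1: a = malloc(12) -> a = 0; heap: [0-11 ALLOC][12-37 FREE]
Op 2: b = malloc(11) -> b = 12; heap: [0-11 ALLOC][12-22 ALLOC][23-37 FREE]
Op 3: c = malloc(11) -> c = 23; heap: [0-11 ALLOC][12-22 ALLOC][23-33 ALLOC][34-37 FREE]
Op 4: d = malloc(9) -> d = NULL; heap: [0-11 ALLOC][12-22 ALLOC][23-33 ALLOC][34-37 FREE]
Op 5: free(c) -> (freed c); heap: [0-11 ALLOC][12-22 ALLOC][23-37 FREE]
free(b): b = 12 -> block [12-22 ALLOC]; mark free, coalesce with adjacent free neighbors -> [0-11 ALLOC][12-37 FREE]

Answer: [0-11 ALLOC][12-37 FREE]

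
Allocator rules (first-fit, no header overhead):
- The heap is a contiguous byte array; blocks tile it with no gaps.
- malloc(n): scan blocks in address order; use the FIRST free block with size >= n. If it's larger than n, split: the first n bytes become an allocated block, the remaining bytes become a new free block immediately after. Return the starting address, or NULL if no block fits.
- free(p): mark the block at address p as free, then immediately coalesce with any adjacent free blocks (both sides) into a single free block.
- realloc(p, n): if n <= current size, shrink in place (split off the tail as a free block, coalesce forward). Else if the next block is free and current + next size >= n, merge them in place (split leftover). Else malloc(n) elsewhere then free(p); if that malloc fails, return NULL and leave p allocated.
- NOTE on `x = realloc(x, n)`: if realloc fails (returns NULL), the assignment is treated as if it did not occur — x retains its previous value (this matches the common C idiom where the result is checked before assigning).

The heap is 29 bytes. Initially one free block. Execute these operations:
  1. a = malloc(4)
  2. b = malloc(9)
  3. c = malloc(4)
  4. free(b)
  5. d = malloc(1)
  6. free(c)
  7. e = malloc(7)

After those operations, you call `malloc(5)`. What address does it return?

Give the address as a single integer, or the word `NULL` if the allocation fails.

Op 1: a = malloc(4) -> a = 0; heap: [0-3 ALLOC][4-28 FREE]
Op 2: b = malloc(9) -> b = 4; heap: [0-3 ALLOC][4-12 ALLOC][13-28 FREE]
Op 3: c = malloc(4) -> c = 13; heap: [0-3 ALLOC][4-12 ALLOC][13-16 ALLOC][17-28 FREE]
Op 4: free(b) -> (freed b); heap: [0-3 ALLOC][4-12 FREE][13-16 ALLOC][17-28 FREE]
Op 5: d = malloc(1) -> d = 4; heap: [0-3 ALLOC][4-4 ALLOC][5-12 FREE][13-16 ALLOC][17-28 FREE]
Op 6: free(c) -> (freed c); heap: [0-3 ALLOC][4-4 ALLOC][5-28 FREE]
Op 7: e = malloc(7) -> e = 5; heap: [0-3 ALLOC][4-4 ALLOC][5-11 ALLOC][12-28 FREE]
malloc(5): first-fit scan over [0-3 ALLOC][4-4 ALLOC][5-11 ALLOC][12-28 FREE] -> 12

Answer: 12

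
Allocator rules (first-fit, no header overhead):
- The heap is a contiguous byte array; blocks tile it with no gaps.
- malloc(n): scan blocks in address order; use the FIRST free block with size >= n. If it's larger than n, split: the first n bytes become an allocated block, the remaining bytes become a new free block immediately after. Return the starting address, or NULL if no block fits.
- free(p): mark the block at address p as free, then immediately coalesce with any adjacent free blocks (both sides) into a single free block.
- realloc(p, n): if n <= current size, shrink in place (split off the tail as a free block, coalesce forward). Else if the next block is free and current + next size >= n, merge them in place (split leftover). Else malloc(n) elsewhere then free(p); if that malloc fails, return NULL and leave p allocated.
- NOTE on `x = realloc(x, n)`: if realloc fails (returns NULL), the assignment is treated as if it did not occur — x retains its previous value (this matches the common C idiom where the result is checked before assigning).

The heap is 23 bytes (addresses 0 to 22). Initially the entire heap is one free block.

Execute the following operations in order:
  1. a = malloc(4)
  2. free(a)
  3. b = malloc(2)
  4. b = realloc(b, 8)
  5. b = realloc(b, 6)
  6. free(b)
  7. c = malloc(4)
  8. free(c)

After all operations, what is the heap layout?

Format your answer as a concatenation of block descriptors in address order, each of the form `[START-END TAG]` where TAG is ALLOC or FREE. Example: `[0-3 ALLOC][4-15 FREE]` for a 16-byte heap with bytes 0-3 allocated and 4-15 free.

Answer: [0-22 FREE]

Derivation:
Op 1: a = malloc(4) -> a = 0; heap: [0-3 ALLOC][4-22 FREE]
Op 2: free(a) -> (freed a); heap: [0-22 FREE]
Op 3: b = malloc(2) -> b = 0; heap: [0-1 ALLOC][2-22 FREE]
Op 4: b = realloc(b, 8) -> b = 0; heap: [0-7 ALLOC][8-22 FREE]
Op 5: b = realloc(b, 6) -> b = 0; heap: [0-5 ALLOC][6-22 FREE]
Op 6: free(b) -> (freed b); heap: [0-22 FREE]
Op 7: c = malloc(4) -> c = 0; heap: [0-3 ALLOC][4-22 FREE]
Op 8: free(c) -> (freed c); heap: [0-22 FREE]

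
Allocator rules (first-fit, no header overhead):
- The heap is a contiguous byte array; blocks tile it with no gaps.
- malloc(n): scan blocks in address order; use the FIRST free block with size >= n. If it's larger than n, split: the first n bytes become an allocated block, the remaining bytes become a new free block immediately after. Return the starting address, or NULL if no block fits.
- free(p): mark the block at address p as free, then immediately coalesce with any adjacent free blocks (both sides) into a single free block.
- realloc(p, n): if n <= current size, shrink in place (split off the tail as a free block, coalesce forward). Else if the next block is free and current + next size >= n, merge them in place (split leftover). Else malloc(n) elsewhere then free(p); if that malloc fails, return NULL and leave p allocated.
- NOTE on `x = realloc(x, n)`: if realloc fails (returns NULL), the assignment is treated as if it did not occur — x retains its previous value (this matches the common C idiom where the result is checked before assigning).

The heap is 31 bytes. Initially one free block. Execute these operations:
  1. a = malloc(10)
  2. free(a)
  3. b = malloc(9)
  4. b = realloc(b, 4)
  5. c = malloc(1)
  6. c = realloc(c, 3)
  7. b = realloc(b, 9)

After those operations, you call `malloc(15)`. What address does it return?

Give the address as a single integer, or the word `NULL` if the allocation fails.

Op 1: a = malloc(10) -> a = 0; heap: [0-9 ALLOC][10-30 FREE]
Op 2: free(a) -> (freed a); heap: [0-30 FREE]
Op 3: b = malloc(9) -> b = 0; heap: [0-8 ALLOC][9-30 FREE]
Op 4: b = realloc(b, 4) -> b = 0; heap: [0-3 ALLOC][4-30 FREE]
Op 5: c = malloc(1) -> c = 4; heap: [0-3 ALLOC][4-4 ALLOC][5-30 FREE]
Op 6: c = realloc(c, 3) -> c = 4; heap: [0-3 ALLOC][4-6 ALLOC][7-30 FREE]
Op 7: b = realloc(b, 9) -> b = 7; heap: [0-3 FREE][4-6 ALLOC][7-15 ALLOC][16-30 FREE]
malloc(15): first-fit scan over [0-3 FREE][4-6 ALLOC][7-15 ALLOC][16-30 FREE] -> 16

Answer: 16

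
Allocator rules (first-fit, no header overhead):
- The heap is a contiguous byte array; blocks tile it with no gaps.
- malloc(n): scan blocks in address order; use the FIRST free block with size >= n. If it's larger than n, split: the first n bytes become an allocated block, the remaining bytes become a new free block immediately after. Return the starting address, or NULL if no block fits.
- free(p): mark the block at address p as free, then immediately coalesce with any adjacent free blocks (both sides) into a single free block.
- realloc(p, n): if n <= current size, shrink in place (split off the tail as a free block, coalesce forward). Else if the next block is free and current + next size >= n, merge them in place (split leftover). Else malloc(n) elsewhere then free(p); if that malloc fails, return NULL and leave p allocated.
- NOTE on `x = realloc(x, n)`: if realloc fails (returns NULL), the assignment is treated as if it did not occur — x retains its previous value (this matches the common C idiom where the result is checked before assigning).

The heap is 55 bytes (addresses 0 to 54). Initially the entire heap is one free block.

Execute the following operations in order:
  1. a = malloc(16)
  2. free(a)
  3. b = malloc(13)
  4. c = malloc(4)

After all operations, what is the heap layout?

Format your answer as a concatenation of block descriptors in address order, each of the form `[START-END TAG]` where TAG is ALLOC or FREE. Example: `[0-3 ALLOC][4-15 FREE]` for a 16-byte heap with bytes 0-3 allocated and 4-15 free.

Op 1: a = malloc(16) -> a = 0; heap: [0-15 ALLOC][16-54 FREE]
Op 2: free(a) -> (freed a); heap: [0-54 FREE]
Op 3: b = malloc(13) -> b = 0; heap: [0-12 ALLOC][13-54 FREE]
Op 4: c = malloc(4) -> c = 13; heap: [0-12 ALLOC][13-16 ALLOC][17-54 FREE]

Answer: [0-12 ALLOC][13-16 ALLOC][17-54 FREE]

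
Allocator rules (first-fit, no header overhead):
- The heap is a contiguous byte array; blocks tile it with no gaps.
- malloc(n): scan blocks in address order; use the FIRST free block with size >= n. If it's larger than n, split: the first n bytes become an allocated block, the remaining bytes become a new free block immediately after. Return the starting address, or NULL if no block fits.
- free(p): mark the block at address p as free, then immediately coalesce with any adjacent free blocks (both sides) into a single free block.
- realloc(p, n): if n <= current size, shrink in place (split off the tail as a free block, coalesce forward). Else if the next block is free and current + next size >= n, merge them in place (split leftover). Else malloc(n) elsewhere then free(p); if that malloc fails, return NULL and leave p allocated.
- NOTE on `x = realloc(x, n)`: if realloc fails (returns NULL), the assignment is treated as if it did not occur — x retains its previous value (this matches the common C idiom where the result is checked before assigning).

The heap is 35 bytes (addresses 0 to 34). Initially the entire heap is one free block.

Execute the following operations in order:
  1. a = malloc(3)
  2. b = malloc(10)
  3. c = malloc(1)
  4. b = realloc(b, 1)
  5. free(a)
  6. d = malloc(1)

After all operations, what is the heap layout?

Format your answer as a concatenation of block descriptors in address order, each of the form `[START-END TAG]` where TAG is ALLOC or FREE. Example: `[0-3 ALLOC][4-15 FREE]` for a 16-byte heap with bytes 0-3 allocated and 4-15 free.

Answer: [0-0 ALLOC][1-2 FREE][3-3 ALLOC][4-12 FREE][13-13 ALLOC][14-34 FREE]

Derivation:
Op 1: a = malloc(3) -> a = 0; heap: [0-2 ALLOC][3-34 FREE]
Op 2: b = malloc(10) -> b = 3; heap: [0-2 ALLOC][3-12 ALLOC][13-34 FREE]
Op 3: c = malloc(1) -> c = 13; heap: [0-2 ALLOC][3-12 ALLOC][13-13 ALLOC][14-34 FREE]
Op 4: b = realloc(b, 1) -> b = 3; heap: [0-2 ALLOC][3-3 ALLOC][4-12 FREE][13-13 ALLOC][14-34 FREE]
Op 5: free(a) -> (freed a); heap: [0-2 FREE][3-3 ALLOC][4-12 FREE][13-13 ALLOC][14-34 FREE]
Op 6: d = malloc(1) -> d = 0; heap: [0-0 ALLOC][1-2 FREE][3-3 ALLOC][4-12 FREE][13-13 ALLOC][14-34 FREE]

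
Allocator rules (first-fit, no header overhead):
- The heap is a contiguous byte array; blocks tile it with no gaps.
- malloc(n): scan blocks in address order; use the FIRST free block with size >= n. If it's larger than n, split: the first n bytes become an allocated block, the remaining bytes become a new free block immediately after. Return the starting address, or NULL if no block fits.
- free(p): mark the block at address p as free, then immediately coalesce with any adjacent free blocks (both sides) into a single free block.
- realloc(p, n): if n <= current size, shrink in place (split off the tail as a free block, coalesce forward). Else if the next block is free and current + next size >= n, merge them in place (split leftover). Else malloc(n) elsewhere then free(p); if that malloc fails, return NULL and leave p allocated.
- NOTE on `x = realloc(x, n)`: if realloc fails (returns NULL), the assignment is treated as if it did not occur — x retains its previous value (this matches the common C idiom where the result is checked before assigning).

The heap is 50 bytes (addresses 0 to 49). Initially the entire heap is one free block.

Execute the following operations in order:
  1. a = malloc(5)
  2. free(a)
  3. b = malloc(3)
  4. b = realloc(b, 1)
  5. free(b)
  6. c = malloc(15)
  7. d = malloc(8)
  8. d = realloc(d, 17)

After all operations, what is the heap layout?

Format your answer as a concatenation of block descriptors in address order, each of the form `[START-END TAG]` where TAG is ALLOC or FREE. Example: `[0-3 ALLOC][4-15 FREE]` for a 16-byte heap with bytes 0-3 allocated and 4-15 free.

Op 1: a = malloc(5) -> a = 0; heap: [0-4 ALLOC][5-49 FREE]
Op 2: free(a) -> (freed a); heap: [0-49 FREE]
Op 3: b = malloc(3) -> b = 0; heap: [0-2 ALLOC][3-49 FREE]
Op 4: b = realloc(b, 1) -> b = 0; heap: [0-0 ALLOC][1-49 FREE]
Op 5: free(b) -> (freed b); heap: [0-49 FREE]
Op 6: c = malloc(15) -> c = 0; heap: [0-14 ALLOC][15-49 FREE]
Op 7: d = malloc(8) -> d = 15; heap: [0-14 ALLOC][15-22 ALLOC][23-49 FREE]
Op 8: d = realloc(d, 17) -> d = 15; heap: [0-14 ALLOC][15-31 ALLOC][32-49 FREE]

Answer: [0-14 ALLOC][15-31 ALLOC][32-49 FREE]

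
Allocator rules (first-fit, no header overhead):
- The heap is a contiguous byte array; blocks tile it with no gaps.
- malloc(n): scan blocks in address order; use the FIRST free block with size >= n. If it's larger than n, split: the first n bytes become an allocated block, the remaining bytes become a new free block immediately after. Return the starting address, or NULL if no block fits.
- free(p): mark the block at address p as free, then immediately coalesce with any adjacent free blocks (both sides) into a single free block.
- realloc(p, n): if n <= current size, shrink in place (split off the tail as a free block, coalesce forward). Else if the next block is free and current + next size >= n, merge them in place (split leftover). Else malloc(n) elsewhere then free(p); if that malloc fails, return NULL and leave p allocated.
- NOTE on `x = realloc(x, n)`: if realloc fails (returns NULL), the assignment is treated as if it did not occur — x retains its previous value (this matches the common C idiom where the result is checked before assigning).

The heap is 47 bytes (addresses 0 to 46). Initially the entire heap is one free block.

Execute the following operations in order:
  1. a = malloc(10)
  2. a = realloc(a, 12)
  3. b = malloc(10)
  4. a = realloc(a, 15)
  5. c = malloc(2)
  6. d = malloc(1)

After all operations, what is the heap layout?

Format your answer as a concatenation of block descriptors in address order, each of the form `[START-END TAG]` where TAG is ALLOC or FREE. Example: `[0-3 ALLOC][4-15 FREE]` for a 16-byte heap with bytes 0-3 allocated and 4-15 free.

Op 1: a = malloc(10) -> a = 0; heap: [0-9 ALLOC][10-46 FREE]
Op 2: a = realloc(a, 12) -> a = 0; heap: [0-11 ALLOC][12-46 FREE]
Op 3: b = malloc(10) -> b = 12; heap: [0-11 ALLOC][12-21 ALLOC][22-46 FREE]
Op 4: a = realloc(a, 15) -> a = 22; heap: [0-11 FREE][12-21 ALLOC][22-36 ALLOC][37-46 FREE]
Op 5: c = malloc(2) -> c = 0; heap: [0-1 ALLOC][2-11 FREE][12-21 ALLOC][22-36 ALLOC][37-46 FREE]
Op 6: d = malloc(1) -> d = 2; heap: [0-1 ALLOC][2-2 ALLOC][3-11 FREE][12-21 ALLOC][22-36 ALLOC][37-46 FREE]

Answer: [0-1 ALLOC][2-2 ALLOC][3-11 FREE][12-21 ALLOC][22-36 ALLOC][37-46 FREE]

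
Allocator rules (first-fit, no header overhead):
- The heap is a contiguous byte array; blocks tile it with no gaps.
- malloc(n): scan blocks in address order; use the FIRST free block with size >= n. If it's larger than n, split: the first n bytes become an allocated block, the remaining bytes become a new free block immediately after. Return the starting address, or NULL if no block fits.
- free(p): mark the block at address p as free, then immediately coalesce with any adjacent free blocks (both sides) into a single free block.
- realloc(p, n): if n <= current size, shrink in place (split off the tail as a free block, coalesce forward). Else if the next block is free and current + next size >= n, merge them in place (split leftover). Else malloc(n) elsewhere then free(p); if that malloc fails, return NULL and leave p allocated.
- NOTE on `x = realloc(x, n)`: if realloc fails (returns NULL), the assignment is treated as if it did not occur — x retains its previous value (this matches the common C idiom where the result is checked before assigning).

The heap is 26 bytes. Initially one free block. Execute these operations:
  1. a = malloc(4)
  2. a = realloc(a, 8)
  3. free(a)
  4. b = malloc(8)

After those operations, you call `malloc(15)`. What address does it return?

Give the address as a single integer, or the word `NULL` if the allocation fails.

Op 1: a = malloc(4) -> a = 0; heap: [0-3 ALLOC][4-25 FREE]
Op 2: a = realloc(a, 8) -> a = 0; heap: [0-7 ALLOC][8-25 FREE]
Op 3: free(a) -> (freed a); heap: [0-25 FREE]
Op 4: b = malloc(8) -> b = 0; heap: [0-7 ALLOC][8-25 FREE]
malloc(15): first-fit scan over [0-7 ALLOC][8-25 FREE] -> 8

Answer: 8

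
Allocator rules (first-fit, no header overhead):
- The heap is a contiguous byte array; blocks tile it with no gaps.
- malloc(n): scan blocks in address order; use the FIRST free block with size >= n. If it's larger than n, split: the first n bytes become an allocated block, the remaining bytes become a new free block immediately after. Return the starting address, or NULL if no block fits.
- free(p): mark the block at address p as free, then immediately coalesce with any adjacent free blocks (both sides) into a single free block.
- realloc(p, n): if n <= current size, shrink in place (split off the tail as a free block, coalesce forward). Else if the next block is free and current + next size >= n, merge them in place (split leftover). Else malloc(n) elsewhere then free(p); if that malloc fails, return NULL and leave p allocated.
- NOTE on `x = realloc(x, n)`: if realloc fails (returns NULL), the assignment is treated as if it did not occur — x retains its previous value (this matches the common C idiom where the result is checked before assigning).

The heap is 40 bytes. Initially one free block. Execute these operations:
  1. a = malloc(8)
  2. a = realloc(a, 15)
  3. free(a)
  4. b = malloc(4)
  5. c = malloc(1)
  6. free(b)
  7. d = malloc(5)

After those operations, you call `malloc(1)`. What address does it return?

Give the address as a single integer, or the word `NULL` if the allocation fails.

Op 1: a = malloc(8) -> a = 0; heap: [0-7 ALLOC][8-39 FREE]
Op 2: a = realloc(a, 15) -> a = 0; heap: [0-14 ALLOC][15-39 FREE]
Op 3: free(a) -> (freed a); heap: [0-39 FREE]
Op 4: b = malloc(4) -> b = 0; heap: [0-3 ALLOC][4-39 FREE]
Op 5: c = malloc(1) -> c = 4; heap: [0-3 ALLOC][4-4 ALLOC][5-39 FREE]
Op 6: free(b) -> (freed b); heap: [0-3 FREE][4-4 ALLOC][5-39 FREE]
Op 7: d = malloc(5) -> d = 5; heap: [0-3 FREE][4-4 ALLOC][5-9 ALLOC][10-39 FREE]
malloc(1): first-fit scan over [0-3 FREE][4-4 ALLOC][5-9 ALLOC][10-39 FREE] -> 0

Answer: 0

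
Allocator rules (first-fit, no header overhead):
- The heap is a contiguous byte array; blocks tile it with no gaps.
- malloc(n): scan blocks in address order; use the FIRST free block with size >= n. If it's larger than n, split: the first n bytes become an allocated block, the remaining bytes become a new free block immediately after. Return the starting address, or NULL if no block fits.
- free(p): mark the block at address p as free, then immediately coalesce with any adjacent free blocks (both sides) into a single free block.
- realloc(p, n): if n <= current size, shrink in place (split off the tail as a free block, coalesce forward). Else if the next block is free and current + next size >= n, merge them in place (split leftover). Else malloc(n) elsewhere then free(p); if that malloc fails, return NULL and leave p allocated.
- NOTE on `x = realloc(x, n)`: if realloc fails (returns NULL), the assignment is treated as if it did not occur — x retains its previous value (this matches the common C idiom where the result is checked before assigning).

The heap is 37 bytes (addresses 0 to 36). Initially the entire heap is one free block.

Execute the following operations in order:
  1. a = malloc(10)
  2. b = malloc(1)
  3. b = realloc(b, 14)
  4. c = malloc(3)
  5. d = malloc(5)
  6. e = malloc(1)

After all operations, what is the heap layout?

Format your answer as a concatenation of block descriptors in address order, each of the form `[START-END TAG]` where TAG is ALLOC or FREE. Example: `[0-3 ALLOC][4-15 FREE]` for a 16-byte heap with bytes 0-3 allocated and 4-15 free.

Op 1: a = malloc(10) -> a = 0; heap: [0-9 ALLOC][10-36 FREE]
Op 2: b = malloc(1) -> b = 10; heap: [0-9 ALLOC][10-10 ALLOC][11-36 FREE]
Op 3: b = realloc(b, 14) -> b = 10; heap: [0-9 ALLOC][10-23 ALLOC][24-36 FREE]
Op 4: c = malloc(3) -> c = 24; heap: [0-9 ALLOC][10-23 ALLOC][24-26 ALLOC][27-36 FREE]
Op 5: d = malloc(5) -> d = 27; heap: [0-9 ALLOC][10-23 ALLOC][24-26 ALLOC][27-31 ALLOC][32-36 FREE]
Op 6: e = malloc(1) -> e = 32; heap: [0-9 ALLOC][10-23 ALLOC][24-26 ALLOC][27-31 ALLOC][32-32 ALLOC][33-36 FREE]

Answer: [0-9 ALLOC][10-23 ALLOC][24-26 ALLOC][27-31 ALLOC][32-32 ALLOC][33-36 FREE]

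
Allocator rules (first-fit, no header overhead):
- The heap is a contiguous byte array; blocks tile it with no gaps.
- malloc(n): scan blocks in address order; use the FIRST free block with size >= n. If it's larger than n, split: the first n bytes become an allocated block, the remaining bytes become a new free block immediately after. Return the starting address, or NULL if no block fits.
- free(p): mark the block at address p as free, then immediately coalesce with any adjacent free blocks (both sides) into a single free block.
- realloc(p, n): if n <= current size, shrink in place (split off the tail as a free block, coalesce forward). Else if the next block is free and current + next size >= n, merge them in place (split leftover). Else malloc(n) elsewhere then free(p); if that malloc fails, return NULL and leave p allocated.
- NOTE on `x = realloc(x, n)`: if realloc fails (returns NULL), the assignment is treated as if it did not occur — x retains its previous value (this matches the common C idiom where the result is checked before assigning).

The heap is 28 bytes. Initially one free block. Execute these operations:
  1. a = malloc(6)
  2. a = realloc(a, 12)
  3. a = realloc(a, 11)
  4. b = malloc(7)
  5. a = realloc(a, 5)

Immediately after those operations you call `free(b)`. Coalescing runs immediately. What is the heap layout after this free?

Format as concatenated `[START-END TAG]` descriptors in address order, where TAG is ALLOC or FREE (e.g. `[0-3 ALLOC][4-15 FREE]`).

Answer: [0-4 ALLOC][5-27 FREE]

Derivation:
Op 1: a = malloc(6) -> a = 0; heap: [0-5 ALLOC][6-27 FREE]
Op 2: a = realloc(a, 12) -> a = 0; heap: [0-11 ALLOC][12-27 FREE]
Op 3: a = realloc(a, 11) -> a = 0; heap: [0-10 ALLOC][11-27 FREE]
Op 4: b = malloc(7) -> b = 11; heap: [0-10 ALLOC][11-17 ALLOC][18-27 FREE]
Op 5: a = realloc(a, 5) -> a = 0; heap: [0-4 ALLOC][5-10 FREE][11-17 ALLOC][18-27 FREE]
free(b): b = 11 -> block [11-17 ALLOC]; mark free, coalesce with adjacent free neighbors -> [0-4 ALLOC][5-27 FREE]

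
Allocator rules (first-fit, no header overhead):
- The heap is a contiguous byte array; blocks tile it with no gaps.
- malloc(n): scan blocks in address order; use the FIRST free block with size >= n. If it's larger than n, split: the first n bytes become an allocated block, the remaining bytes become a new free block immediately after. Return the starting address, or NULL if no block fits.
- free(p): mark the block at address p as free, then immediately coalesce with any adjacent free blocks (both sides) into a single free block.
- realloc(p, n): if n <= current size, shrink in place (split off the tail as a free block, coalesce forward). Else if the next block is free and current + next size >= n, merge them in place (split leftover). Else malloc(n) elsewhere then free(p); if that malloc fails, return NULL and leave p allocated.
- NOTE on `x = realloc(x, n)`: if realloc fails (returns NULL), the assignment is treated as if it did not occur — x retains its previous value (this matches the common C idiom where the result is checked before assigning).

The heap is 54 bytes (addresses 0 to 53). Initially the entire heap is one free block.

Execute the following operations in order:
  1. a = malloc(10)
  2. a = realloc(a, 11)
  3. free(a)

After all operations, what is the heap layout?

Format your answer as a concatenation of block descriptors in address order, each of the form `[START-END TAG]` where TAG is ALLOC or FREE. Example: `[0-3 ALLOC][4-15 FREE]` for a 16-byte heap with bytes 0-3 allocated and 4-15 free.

Answer: [0-53 FREE]

Derivation:
Op 1: a = malloc(10) -> a = 0; heap: [0-9 ALLOC][10-53 FREE]
Op 2: a = realloc(a, 11) -> a = 0; heap: [0-10 ALLOC][11-53 FREE]
Op 3: free(a) -> (freed a); heap: [0-53 FREE]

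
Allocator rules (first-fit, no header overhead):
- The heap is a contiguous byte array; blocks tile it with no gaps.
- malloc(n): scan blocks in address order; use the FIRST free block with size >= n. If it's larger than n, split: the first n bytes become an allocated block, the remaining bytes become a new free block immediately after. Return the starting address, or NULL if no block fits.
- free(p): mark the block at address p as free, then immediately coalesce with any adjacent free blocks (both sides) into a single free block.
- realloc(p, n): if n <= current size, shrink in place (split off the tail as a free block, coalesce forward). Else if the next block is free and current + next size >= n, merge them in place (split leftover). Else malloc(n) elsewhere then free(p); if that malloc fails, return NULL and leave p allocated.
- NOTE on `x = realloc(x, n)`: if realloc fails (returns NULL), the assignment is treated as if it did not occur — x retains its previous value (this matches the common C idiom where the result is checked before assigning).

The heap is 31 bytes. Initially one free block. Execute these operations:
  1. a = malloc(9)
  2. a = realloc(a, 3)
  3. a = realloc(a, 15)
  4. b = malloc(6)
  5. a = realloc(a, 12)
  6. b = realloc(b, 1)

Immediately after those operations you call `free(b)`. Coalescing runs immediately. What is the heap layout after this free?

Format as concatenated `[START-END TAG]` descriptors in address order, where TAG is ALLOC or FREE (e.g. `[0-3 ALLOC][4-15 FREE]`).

Op 1: a = malloc(9) -> a = 0; heap: [0-8 ALLOC][9-30 FREE]
Op 2: a = realloc(a, 3) -> a = 0; heap: [0-2 ALLOC][3-30 FREE]
Op 3: a = realloc(a, 15) -> a = 0; heap: [0-14 ALLOC][15-30 FREE]
Op 4: b = malloc(6) -> b = 15; heap: [0-14 ALLOC][15-20 ALLOC][21-30 FREE]
Op 5: a = realloc(a, 12) -> a = 0; heap: [0-11 ALLOC][12-14 FREE][15-20 ALLOC][21-30 FREE]
Op 6: b = realloc(b, 1) -> b = 15; heap: [0-11 ALLOC][12-14 FREE][15-15 ALLOC][16-30 FREE]
free(b): b = 15 -> block [15-15 ALLOC]; mark free, coalesce with adjacent free neighbors -> [0-11 ALLOC][12-30 FREE]

Answer: [0-11 ALLOC][12-30 FREE]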